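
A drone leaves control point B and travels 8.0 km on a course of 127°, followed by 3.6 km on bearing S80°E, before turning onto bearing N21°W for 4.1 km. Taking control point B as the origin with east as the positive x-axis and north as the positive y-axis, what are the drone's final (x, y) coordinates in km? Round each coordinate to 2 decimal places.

Leg 1 (127°, 8.0 km): east 8.0 sin 127° = 6.39, north 8.0 cos 127° = -4.81
Leg 2 (S80°E, 3.6 km): east 3.6 sin 100° = 3.55, north 3.6 cos 100° = -0.63
Leg 3 (N21°W, 4.1 km): east 4.1 sin 339° = -1.47, north 4.1 cos 339° = 3.83
Summing: 8.47 km east, -1.61 km north → (8.47, -1.61).

(8.47, -1.61)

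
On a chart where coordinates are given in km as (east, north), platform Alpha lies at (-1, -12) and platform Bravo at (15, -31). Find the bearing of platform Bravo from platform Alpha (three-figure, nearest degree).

140°

Δeast = 15 − -1 = 16.00; Δnorth = -31 − -12 = -19.00.
Bearing = atan2(Δeast, Δnorth) mod 360° = 139.90° ≈ 140°.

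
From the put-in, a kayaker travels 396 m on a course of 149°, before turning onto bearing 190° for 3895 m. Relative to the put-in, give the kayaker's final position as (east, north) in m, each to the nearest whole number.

Leg 1 (149°, 396 m): east 396 sin 149° = 203.96, north 396 cos 149° = -339.44
Leg 2 (190°, 3895 m): east 3895 sin 190° = -676.36, north 3895 cos 190° = -3835.83
Summing: -472.40 m east, -4175.26 m north → (-472, -4175).

(-472, -4175)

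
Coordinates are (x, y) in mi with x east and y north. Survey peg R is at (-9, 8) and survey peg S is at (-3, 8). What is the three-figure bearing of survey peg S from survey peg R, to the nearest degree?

090°

Δeast = -3 − -9 = 6.00; Δnorth = 8 − 8 = 0.00.
Bearing = atan2(Δeast, Δnorth) mod 360° = 90.00° ≈ 090°.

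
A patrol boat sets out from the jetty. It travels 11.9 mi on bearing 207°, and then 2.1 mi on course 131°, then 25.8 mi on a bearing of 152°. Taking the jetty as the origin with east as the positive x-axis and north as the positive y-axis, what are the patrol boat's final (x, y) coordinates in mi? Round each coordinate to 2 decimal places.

(8.29, -34.76)

Leg 1 (207°, 11.9 mi): east 11.9 sin 207° = -5.40, north 11.9 cos 207° = -10.60
Leg 2 (131°, 2.1 mi): east 2.1 sin 131° = 1.58, north 2.1 cos 131° = -1.38
Leg 3 (152°, 25.8 mi): east 25.8 sin 152° = 12.11, north 25.8 cos 152° = -22.78
Summing: 8.29 mi east, -34.76 mi north → (8.29, -34.76).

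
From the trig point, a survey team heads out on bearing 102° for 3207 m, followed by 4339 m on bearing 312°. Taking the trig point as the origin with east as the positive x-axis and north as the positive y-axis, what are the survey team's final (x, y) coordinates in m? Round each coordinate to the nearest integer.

(-88, 2237)

Leg 1 (102°, 3207 m): east 3207 sin 102° = 3136.92, north 3207 cos 102° = -666.77
Leg 2 (312°, 4339 m): east 4339 sin 312° = -3224.51, north 4339 cos 312° = 2903.36
Summing: -87.59 m east, 2236.58 m north → (-88, 2237).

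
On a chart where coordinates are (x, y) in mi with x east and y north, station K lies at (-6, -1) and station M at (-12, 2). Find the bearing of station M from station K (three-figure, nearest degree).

297°

Δeast = -12 − -6 = -6.00; Δnorth = 2 − -1 = 3.00.
Bearing = atan2(Δeast, Δnorth) mod 360° = 296.57° ≈ 297°.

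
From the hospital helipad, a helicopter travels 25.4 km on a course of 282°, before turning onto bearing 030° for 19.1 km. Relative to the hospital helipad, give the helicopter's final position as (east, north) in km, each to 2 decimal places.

Leg 1 (282°, 25.4 km): east 25.4 sin 282° = -24.84, north 25.4 cos 282° = 5.28
Leg 2 (030°, 19.1 km): east 19.1 sin 30° = 9.55, north 19.1 cos 30° = 16.54
Summing: -15.29 km east, 21.82 km north → (-15.29, 21.82).

(-15.29, 21.82)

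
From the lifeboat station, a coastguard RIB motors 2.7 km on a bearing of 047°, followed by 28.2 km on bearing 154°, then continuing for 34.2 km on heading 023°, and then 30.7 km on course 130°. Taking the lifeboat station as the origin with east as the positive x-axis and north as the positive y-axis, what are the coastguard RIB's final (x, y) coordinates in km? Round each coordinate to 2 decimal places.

Leg 1 (047°, 2.7 km): east 2.7 sin 47° = 1.97, north 2.7 cos 47° = 1.84
Leg 2 (154°, 28.2 km): east 28.2 sin 154° = 12.36, north 28.2 cos 154° = -25.35
Leg 3 (023°, 34.2 km): east 34.2 sin 23° = 13.36, north 34.2 cos 23° = 31.48
Leg 4 (130°, 30.7 km): east 30.7 sin 130° = 23.52, north 30.7 cos 130° = -19.73
Summing: 51.22 km east, -11.76 km north → (51.22, -11.76).

(51.22, -11.76)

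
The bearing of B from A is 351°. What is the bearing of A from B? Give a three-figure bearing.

171°

Back-bearing = 351° − 180° = 171°.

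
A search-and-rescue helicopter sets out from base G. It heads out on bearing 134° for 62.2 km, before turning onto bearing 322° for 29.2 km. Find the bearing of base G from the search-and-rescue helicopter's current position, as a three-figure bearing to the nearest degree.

Leg 1 (134°, 62.2 km): east 62.2 sin 134° = 44.74, north 62.2 cos 134° = -43.21
Leg 2 (322°, 29.2 km): east 29.2 sin 322° = -17.98, north 29.2 cos 322° = 23.01
Net displacement: 26.77 east, -20.20 north. Direction back to start is (-26.77, 20.20): bearing = atan2(-26.77, 20.20) mod 360° = 307.04° ≈ 307°.

307°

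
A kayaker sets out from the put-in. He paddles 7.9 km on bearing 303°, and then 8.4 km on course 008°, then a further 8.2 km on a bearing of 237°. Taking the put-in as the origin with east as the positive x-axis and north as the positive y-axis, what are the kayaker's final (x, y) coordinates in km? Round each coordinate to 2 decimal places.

(-12.33, 8.15)

Leg 1 (303°, 7.9 km): east 7.9 sin 303° = -6.63, north 7.9 cos 303° = 4.30
Leg 2 (008°, 8.4 km): east 8.4 sin 8° = 1.17, north 8.4 cos 8° = 8.32
Leg 3 (237°, 8.2 km): east 8.2 sin 237° = -6.88, north 8.2 cos 237° = -4.47
Summing: -12.33 km east, 8.15 km north → (-12.33, 8.15).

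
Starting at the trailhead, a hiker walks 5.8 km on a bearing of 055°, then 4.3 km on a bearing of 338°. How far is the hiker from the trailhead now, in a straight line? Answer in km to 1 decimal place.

Leg 1 (055°, 5.8 km): east 5.8 sin 55° = 4.75, north 5.8 cos 55° = 3.33
Leg 2 (338°, 4.3 km): east 4.3 sin 338° = -1.61, north 4.3 cos 338° = 3.99
Net: 3.14 east, 7.31 north. Distance = √((3.14)² + (7.31)²) = 7.959 km.

8.0 km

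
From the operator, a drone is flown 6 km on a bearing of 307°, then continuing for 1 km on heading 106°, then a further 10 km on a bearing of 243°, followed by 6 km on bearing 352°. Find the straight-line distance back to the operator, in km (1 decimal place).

Leg 1 (307°, 6 km): east 6 sin 307° = -4.79, north 6 cos 307° = 3.61
Leg 2 (106°, 1 km): east 1 sin 106° = 0.96, north 1 cos 106° = -0.28
Leg 3 (243°, 10 km): east 10 sin 243° = -8.91, north 10 cos 243° = -4.54
Leg 4 (352°, 6 km): east 6 sin 352° = -0.84, north 6 cos 352° = 5.94
Net: -13.58 east, 4.74 north. Distance = √((-13.58)² + (4.74)²) = 14.378 km.

14.4 km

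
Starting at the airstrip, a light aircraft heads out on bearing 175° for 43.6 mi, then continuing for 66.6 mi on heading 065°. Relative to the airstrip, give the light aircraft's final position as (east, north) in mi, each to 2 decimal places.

Leg 1 (175°, 43.6 mi): east 43.6 sin 175° = 3.80, north 43.6 cos 175° = -43.43
Leg 2 (065°, 66.6 mi): east 66.6 sin 65° = 60.36, north 66.6 cos 65° = 28.15
Summing: 64.16 mi east, -15.29 mi north → (64.16, -15.29).

(64.16, -15.29)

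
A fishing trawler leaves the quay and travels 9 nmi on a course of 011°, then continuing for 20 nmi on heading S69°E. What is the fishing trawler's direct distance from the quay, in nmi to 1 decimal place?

20.5 nmi

Leg 1 (011°, 9 nmi): east 9 sin 11° = 1.72, north 9 cos 11° = 8.83
Leg 2 (S69°E, 20 nmi): east 20 sin 111° = 18.67, north 20 cos 111° = -7.17
Net: 20.39 east, 1.67 north. Distance = √((20.39)² + (1.67)²) = 20.457 nmi.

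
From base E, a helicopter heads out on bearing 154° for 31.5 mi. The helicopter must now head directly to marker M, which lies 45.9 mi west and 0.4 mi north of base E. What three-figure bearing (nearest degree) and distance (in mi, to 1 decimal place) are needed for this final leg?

296°, 66.3 mi

Leg 1 (154°, 31.5 mi): east 31.5 sin 154° = 13.81, north 31.5 cos 154° = -28.31
Current position: (13.81, -28.31). Target: (-45.9, 0.4). Remaining: Δeast = -59.71, Δnorth = 28.71.
Bearing = atan2(-59.71, 28.71) mod 360° = 295.68°; distance = √((-59.71)² + (28.71)²) = 66.253 mi.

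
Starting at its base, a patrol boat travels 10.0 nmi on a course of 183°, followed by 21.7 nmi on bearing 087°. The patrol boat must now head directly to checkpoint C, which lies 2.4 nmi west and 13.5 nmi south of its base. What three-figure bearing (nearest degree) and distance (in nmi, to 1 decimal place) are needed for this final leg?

259°, 24.0 nmi

Leg 1 (183°, 10.0 nmi): east 10.0 sin 183° = -0.52, north 10.0 cos 183° = -9.99
Leg 2 (087°, 21.7 nmi): east 21.7 sin 87° = 21.67, north 21.7 cos 87° = 1.14
Current position: (21.15, -8.85). Target: (-2.4, -13.5). Remaining: Δeast = -23.55, Δnorth = -4.65.
Bearing = atan2(-23.55, -4.65) mod 360° = 258.83°; distance = √((-23.55)² + (-4.65)²) = 24.002 nmi.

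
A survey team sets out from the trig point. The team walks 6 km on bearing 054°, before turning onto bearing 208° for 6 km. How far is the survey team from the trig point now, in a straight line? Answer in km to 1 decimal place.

Leg 1 (054°, 6 km): east 6 sin 54° = 4.85, north 6 cos 54° = 3.53
Leg 2 (208°, 6 km): east 6 sin 208° = -2.82, north 6 cos 208° = -5.30
Net: 2.04 east, -1.77 north. Distance = √((2.04)² + (-1.77)²) = 2.699 km.

2.7 km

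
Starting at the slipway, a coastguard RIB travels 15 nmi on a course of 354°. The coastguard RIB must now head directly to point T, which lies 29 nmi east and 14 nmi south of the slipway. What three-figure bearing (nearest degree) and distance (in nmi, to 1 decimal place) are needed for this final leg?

133°, 42.1 nmi

Leg 1 (354°, 15 nmi): east 15 sin 354° = -1.57, north 15 cos 354° = 14.92
Current position: (-1.57, 14.92). Target: (29, -14). Remaining: Δeast = 30.57, Δnorth = -28.92.
Bearing = atan2(30.57, -28.92) mod 360° = 133.41°; distance = √((30.57)² + (-28.92)²) = 42.079 nmi.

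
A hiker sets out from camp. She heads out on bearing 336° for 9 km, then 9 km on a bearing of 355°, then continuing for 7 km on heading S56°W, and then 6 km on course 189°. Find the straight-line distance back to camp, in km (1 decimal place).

13.4 km

Leg 1 (336°, 9 km): east 9 sin 336° = -3.66, north 9 cos 336° = 8.22
Leg 2 (355°, 9 km): east 9 sin 355° = -0.78, north 9 cos 355° = 8.97
Leg 3 (S56°W, 7 km): east 7 sin 236° = -5.80, north 7 cos 236° = -3.91
Leg 4 (189°, 6 km): east 6 sin 189° = -0.94, north 6 cos 189° = -5.93
Net: -11.19 east, 7.35 north. Distance = √((-11.19)² + (7.35)²) = 13.384 km.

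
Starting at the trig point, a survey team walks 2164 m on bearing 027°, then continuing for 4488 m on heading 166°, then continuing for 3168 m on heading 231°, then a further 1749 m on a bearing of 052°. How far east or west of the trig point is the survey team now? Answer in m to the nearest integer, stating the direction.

Leg 1 (027°, 2164 m): east 2164 sin 27° = 982.44, north 2164 cos 27° = 1928.14
Leg 2 (166°, 4488 m): east 4488 sin 166° = 1085.75, north 4488 cos 166° = -4354.69
Leg 3 (231°, 3168 m): east 3168 sin 231° = -2462.00, north 3168 cos 231° = -1993.69
Leg 4 (052°, 1749 m): east 1749 sin 52° = 1378.23, north 1749 cos 52° = 1076.79
Net east component: 984.41 m.

984 m east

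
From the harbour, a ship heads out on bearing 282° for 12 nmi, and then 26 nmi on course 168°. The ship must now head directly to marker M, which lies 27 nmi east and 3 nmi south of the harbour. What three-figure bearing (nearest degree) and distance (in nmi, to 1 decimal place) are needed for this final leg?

Leg 1 (282°, 12 nmi): east 12 sin 282° = -11.74, north 12 cos 282° = 2.49
Leg 2 (168°, 26 nmi): east 26 sin 168° = 5.41, north 26 cos 168° = -25.43
Current position: (-6.33, -22.94). Target: (27, -3). Remaining: Δeast = 33.33, Δnorth = 19.94.
Bearing = atan2(33.33, 19.94) mod 360° = 59.12°; distance = √((33.33)² + (19.94)²) = 38.839 nmi.

059°, 38.8 nmi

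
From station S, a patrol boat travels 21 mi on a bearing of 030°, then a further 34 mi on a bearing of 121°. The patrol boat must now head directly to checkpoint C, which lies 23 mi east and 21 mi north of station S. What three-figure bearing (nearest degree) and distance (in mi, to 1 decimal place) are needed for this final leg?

321°, 26.3 mi

Leg 1 (030°, 21 mi): east 21 sin 30° = 10.50, north 21 cos 30° = 18.19
Leg 2 (121°, 34 mi): east 34 sin 121° = 29.14, north 34 cos 121° = -17.51
Current position: (39.64, 0.68). Target: (23, 21). Remaining: Δeast = -16.64, Δnorth = 20.32.
Bearing = atan2(-16.64, 20.32) mod 360° = 320.69°; distance = √((-16.64)² + (20.32)²) = 26.270 mi.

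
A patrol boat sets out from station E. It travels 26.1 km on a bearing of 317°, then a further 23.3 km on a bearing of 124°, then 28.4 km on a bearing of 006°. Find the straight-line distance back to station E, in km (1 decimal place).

34.6 km

Leg 1 (317°, 26.1 km): east 26.1 sin 317° = -17.80, north 26.1 cos 317° = 19.09
Leg 2 (124°, 23.3 km): east 23.3 sin 124° = 19.32, north 23.3 cos 124° = -13.03
Leg 3 (006°, 28.4 km): east 28.4 sin 6° = 2.97, north 28.4 cos 6° = 28.24
Net: 4.49 east, 34.30 north. Distance = √((4.49)² + (34.30)²) = 34.596 km.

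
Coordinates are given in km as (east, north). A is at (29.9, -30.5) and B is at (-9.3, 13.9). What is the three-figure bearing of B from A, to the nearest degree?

319°

Δeast = -9.3 − 29.9 = -39.20; Δnorth = 13.9 − -30.5 = 44.40.
Bearing = atan2(Δeast, Δnorth) mod 360° = 318.56° ≈ 319°.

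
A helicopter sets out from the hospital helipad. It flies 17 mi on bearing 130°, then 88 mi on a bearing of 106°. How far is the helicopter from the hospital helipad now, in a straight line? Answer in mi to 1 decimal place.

Leg 1 (130°, 17 mi): east 17 sin 130° = 13.02, north 17 cos 130° = -10.93
Leg 2 (106°, 88 mi): east 88 sin 106° = 84.59, north 88 cos 106° = -24.26
Net: 97.61 east, -35.18 north. Distance = √((97.61)² + (-35.18)²) = 103.761 mi.

103.8 mi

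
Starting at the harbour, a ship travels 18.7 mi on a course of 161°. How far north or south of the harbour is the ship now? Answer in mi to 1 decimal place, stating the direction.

Leg 1 (161°, 18.7 mi): east 18.7 sin 161° = 6.09, north 18.7 cos 161° = -17.68
Net north component: -17.68 mi.

17.7 mi south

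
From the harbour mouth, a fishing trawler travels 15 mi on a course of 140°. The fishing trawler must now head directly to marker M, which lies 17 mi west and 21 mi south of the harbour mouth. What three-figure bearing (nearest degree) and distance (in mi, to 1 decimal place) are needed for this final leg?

Leg 1 (140°, 15 mi): east 15 sin 140° = 9.64, north 15 cos 140° = -11.49
Current position: (9.64, -11.49). Target: (-17, -21). Remaining: Δeast = -26.64, Δnorth = -9.51.
Bearing = atan2(-26.64, -9.51) mod 360° = 250.36°; distance = √((-26.64)² + (-9.51)²) = 28.288 mi.

250°, 28.3 mi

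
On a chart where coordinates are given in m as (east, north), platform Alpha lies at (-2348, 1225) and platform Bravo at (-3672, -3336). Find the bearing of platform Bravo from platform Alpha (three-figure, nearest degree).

Δeast = -3672 − -2348 = -1324.00; Δnorth = -3336 − 1225 = -4561.00.
Bearing = atan2(Δeast, Δnorth) mod 360° = 196.19° ≈ 196°.

196°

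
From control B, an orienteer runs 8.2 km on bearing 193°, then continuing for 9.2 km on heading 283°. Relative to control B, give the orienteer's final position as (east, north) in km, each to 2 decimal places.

(-10.81, -5.92)

Leg 1 (193°, 8.2 km): east 8.2 sin 193° = -1.84, north 8.2 cos 193° = -7.99
Leg 2 (283°, 9.2 km): east 9.2 sin 283° = -8.96, north 9.2 cos 283° = 2.07
Summing: -10.81 km east, -5.92 km north → (-10.81, -5.92).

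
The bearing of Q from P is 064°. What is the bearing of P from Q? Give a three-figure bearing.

244°

Back-bearing = 064° + 180° = 244°.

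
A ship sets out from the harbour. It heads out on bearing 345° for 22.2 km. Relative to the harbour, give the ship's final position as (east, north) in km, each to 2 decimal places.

Leg 1 (345°, 22.2 km): east 22.2 sin 345° = -5.75, north 22.2 cos 345° = 21.44
Summing: -5.75 km east, 21.44 km north → (-5.75, 21.44).

(-5.75, 21.44)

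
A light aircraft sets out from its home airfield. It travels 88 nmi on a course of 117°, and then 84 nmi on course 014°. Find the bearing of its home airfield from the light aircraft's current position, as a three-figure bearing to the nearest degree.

247°

Leg 1 (117°, 88 nmi): east 88 sin 117° = 78.41, north 88 cos 117° = -39.95
Leg 2 (014°, 84 nmi): east 84 sin 14° = 20.32, north 84 cos 14° = 81.50
Net displacement: 98.73 east, 41.55 north. Direction back to start is (-98.73, -41.55): bearing = atan2(-98.73, -41.55) mod 360° = 247.17° ≈ 247°.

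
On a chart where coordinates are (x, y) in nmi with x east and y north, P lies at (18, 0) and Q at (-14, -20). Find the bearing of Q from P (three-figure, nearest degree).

238°

Δeast = -14 − 18 = -32.00; Δnorth = -20 − 0 = -20.00.
Bearing = atan2(Δeast, Δnorth) mod 360° = 237.99° ≈ 238°.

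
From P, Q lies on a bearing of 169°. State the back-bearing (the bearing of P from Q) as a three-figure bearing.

Back-bearing = 169° + 180° = 349°.

349°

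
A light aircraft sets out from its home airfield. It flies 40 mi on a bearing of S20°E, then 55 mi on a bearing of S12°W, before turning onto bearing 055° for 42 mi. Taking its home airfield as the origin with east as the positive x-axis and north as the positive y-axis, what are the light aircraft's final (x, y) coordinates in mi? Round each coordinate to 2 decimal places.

Leg 1 (S20°E, 40 mi): east 40 sin 160° = 13.68, north 40 cos 160° = -37.59
Leg 2 (S12°W, 55 mi): east 55 sin 192° = -11.44, north 55 cos 192° = -53.80
Leg 3 (055°, 42 mi): east 42 sin 55° = 34.40, north 42 cos 55° = 24.09
Summing: 36.65 mi east, -67.30 mi north → (36.65, -67.30).

(36.65, -67.30)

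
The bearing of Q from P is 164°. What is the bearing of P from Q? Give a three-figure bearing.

Back-bearing = 164° + 180° = 344°.

344°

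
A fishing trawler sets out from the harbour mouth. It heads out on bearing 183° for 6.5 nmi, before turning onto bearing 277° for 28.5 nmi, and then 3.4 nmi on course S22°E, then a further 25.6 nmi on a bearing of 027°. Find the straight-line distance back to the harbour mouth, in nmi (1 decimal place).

Leg 1 (183°, 6.5 nmi): east 6.5 sin 183° = -0.34, north 6.5 cos 183° = -6.49
Leg 2 (277°, 28.5 nmi): east 28.5 sin 277° = -28.29, north 28.5 cos 277° = 3.47
Leg 3 (S22°E, 3.4 nmi): east 3.4 sin 158° = 1.27, north 3.4 cos 158° = -3.15
Leg 4 (027°, 25.6 nmi): east 25.6 sin 27° = 11.62, north 25.6 cos 27° = 22.81
Net: -15.73 east, 16.64 north. Distance = √((-15.73)² + (16.64)²) = 22.899 nmi.

22.9 nmi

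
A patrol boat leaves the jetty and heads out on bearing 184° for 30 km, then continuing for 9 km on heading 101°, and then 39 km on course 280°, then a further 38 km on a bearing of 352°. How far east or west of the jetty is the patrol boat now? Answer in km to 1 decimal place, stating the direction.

Leg 1 (184°, 30 km): east 30 sin 184° = -2.09, north 30 cos 184° = -29.93
Leg 2 (101°, 9 km): east 9 sin 101° = 8.83, north 9 cos 101° = -1.72
Leg 3 (280°, 39 km): east 39 sin 280° = -38.41, north 39 cos 280° = 6.77
Leg 4 (352°, 38 km): east 38 sin 352° = -5.29, north 38 cos 352° = 37.63
Net east component: -36.95 km.

37.0 km west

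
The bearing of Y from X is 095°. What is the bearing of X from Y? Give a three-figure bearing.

Back-bearing = 095° + 180° = 275°.

275°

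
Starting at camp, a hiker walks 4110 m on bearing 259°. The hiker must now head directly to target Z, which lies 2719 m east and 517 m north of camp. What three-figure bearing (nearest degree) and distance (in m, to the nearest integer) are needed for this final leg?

079°, 6878 m

Leg 1 (259°, 4110 m): east 4110 sin 259° = -4034.49, north 4110 cos 259° = -784.22
Current position: (-4034.49, -784.22). Target: (2719, 517). Remaining: Δeast = 6753.49, Δnorth = 1301.22.
Bearing = atan2(6753.49, 1301.22) mod 360° = 79.09°; distance = √((6753.49)² + (1301.22)²) = 6877.702 m.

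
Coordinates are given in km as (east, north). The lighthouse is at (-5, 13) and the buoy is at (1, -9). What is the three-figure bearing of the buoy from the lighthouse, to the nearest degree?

165°

Δeast = 1 − -5 = 6.00; Δnorth = -9 − 13 = -22.00.
Bearing = atan2(Δeast, Δnorth) mod 360° = 164.74° ≈ 165°.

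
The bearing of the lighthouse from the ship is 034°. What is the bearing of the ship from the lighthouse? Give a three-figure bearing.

214°

Back-bearing = 034° + 180° = 214°.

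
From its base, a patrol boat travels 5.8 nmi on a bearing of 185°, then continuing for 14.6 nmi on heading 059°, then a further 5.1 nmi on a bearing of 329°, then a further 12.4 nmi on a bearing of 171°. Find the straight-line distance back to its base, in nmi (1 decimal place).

Leg 1 (185°, 5.8 nmi): east 5.8 sin 185° = -0.51, north 5.8 cos 185° = -5.78
Leg 2 (059°, 14.6 nmi): east 14.6 sin 59° = 12.51, north 14.6 cos 59° = 7.52
Leg 3 (329°, 5.1 nmi): east 5.1 sin 329° = -2.63, north 5.1 cos 329° = 4.37
Leg 4 (171°, 12.4 nmi): east 12.4 sin 171° = 1.94, north 12.4 cos 171° = -12.25
Net: 11.32 east, -6.13 north. Distance = √((11.32)² + (-6.13)²) = 12.877 nmi.

12.9 nmi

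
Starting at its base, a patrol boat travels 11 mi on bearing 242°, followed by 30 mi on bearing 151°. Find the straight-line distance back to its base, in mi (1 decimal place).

31.8 mi

Leg 1 (242°, 11 mi): east 11 sin 242° = -9.71, north 11 cos 242° = -5.16
Leg 2 (151°, 30 mi): east 30 sin 151° = 14.54, north 30 cos 151° = -26.24
Net: 4.83 east, -31.40 north. Distance = √((4.83)² + (-31.40)²) = 31.772 mi.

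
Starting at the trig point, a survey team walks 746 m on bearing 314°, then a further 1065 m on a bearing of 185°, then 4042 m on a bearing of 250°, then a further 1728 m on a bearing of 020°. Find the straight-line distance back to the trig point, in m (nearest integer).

Leg 1 (314°, 746 m): east 746 sin 314° = -536.63, north 746 cos 314° = 518.22
Leg 2 (185°, 1065 m): east 1065 sin 185° = -92.82, north 1065 cos 185° = -1060.95
Leg 3 (250°, 4042 m): east 4042 sin 250° = -3798.24, north 4042 cos 250° = -1382.45
Leg 4 (020°, 1728 m): east 1728 sin 20° = 591.01, north 1728 cos 20° = 1623.79
Net: -3836.68 east, -301.39 north. Distance = √((-3836.68)² + (-301.39)²) = 3848.495 m.

3848 m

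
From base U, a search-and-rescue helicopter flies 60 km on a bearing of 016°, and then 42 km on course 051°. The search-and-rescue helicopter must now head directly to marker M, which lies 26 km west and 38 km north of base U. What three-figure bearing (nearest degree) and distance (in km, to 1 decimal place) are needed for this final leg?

238°, 88.2 km

Leg 1 (016°, 60 km): east 60 sin 16° = 16.54, north 60 cos 16° = 57.68
Leg 2 (051°, 42 km): east 42 sin 51° = 32.64, north 42 cos 51° = 26.43
Current position: (49.18, 84.11). Target: (-26, 38). Remaining: Δeast = -75.18, Δnorth = -46.11.
Bearing = atan2(-75.18, -46.11) mod 360° = 238.48°; distance = √((-75.18)² + (-46.11)²) = 88.191 km.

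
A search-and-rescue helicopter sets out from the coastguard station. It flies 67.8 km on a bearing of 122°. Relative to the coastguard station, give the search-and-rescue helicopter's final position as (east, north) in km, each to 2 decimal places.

(57.50, -35.93)

Leg 1 (122°, 67.8 km): east 67.8 sin 122° = 57.50, north 67.8 cos 122° = -35.93
Summing: 57.50 km east, -35.93 km north → (57.50, -35.93).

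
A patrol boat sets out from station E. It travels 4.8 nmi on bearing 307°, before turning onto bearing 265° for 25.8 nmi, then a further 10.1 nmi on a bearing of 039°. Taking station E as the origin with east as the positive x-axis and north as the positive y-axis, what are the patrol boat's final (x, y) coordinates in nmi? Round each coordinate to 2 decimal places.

Leg 1 (307°, 4.8 nmi): east 4.8 sin 307° = -3.83, north 4.8 cos 307° = 2.89
Leg 2 (265°, 25.8 nmi): east 25.8 sin 265° = -25.70, north 25.8 cos 265° = -2.25
Leg 3 (039°, 10.1 nmi): east 10.1 sin 39° = 6.36, north 10.1 cos 39° = 7.85
Summing: -23.18 nmi east, 8.49 nmi north → (-23.18, 8.49).

(-23.18, 8.49)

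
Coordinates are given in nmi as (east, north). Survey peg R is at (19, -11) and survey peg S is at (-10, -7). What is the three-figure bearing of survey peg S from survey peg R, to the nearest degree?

278°

Δeast = -10 − 19 = -29.00; Δnorth = -7 − -11 = 4.00.
Bearing = atan2(Δeast, Δnorth) mod 360° = 277.85° ≈ 278°.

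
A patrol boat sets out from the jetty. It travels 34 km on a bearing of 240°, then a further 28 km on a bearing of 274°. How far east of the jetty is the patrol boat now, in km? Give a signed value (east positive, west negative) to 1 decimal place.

-57.4 km

Leg 1 (240°, 34 km): east 34 sin 240° = -29.44, north 34 cos 240° = -17.00
Leg 2 (274°, 28 km): east 28 sin 274° = -27.93, north 28 cos 274° = 1.95
Net east component: -57.38 km.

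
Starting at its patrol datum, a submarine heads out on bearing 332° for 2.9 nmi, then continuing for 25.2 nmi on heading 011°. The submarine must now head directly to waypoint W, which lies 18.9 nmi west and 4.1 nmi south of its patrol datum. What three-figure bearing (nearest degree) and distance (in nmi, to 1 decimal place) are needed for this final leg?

Leg 1 (332°, 2.9 nmi): east 2.9 sin 332° = -1.36, north 2.9 cos 332° = 2.56
Leg 2 (011°, 25.2 nmi): east 25.2 sin 11° = 4.81, north 25.2 cos 11° = 24.74
Current position: (3.45, 27.30). Target: (-18.9, -4.1). Remaining: Δeast = -22.35, Δnorth = -31.40.
Bearing = atan2(-22.35, -31.40) mod 360° = 215.44°; distance = √((-22.35)² + (-31.40)²) = 38.538 nmi.

215°, 38.5 nmi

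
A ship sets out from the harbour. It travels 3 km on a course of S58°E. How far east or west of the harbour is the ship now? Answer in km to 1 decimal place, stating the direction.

2.5 km east

Leg 1 (S58°E, 3 km): east 3 sin 122° = 2.54, north 3 cos 122° = -1.59
Net east component: 2.54 km.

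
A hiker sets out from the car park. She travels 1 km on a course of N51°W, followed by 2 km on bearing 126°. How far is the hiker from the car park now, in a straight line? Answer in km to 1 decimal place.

Leg 1 (N51°W, 1 km): east 1 sin 309° = -0.78, north 1 cos 309° = 0.63
Leg 2 (126°, 2 km): east 2 sin 126° = 1.62, north 2 cos 126° = -1.18
Net: 0.84 east, -0.55 north. Distance = √((0.84)² + (-0.55)²) = 1.003 km.

1.0 km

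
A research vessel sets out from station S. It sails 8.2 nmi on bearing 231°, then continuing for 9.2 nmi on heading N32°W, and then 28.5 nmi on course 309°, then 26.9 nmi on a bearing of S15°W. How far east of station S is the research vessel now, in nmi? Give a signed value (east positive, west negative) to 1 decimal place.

-40.4 nmi

Leg 1 (231°, 8.2 nmi): east 8.2 sin 231° = -6.37, north 8.2 cos 231° = -5.16
Leg 2 (N32°W, 9.2 nmi): east 9.2 sin 328° = -4.88, north 9.2 cos 328° = 7.80
Leg 3 (309°, 28.5 nmi): east 28.5 sin 309° = -22.15, north 28.5 cos 309° = 17.94
Leg 4 (S15°W, 26.9 nmi): east 26.9 sin 195° = -6.96, north 26.9 cos 195° = -25.98
Net east component: -40.36 nmi.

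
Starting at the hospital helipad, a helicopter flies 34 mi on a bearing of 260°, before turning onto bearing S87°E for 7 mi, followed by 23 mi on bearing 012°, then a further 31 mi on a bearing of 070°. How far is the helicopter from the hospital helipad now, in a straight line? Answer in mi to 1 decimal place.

Leg 1 (260°, 34 mi): east 34 sin 260° = -33.48, north 34 cos 260° = -5.90
Leg 2 (S87°E, 7 mi): east 7 sin 93° = 6.99, north 7 cos 93° = -0.37
Leg 3 (012°, 23 mi): east 23 sin 12° = 4.78, north 23 cos 12° = 22.50
Leg 4 (070°, 31 mi): east 31 sin 70° = 29.13, north 31 cos 70° = 10.60
Net: 7.42 east, 26.83 north. Distance = √((7.42)² + (26.83)²) = 27.837 mi.

27.8 mi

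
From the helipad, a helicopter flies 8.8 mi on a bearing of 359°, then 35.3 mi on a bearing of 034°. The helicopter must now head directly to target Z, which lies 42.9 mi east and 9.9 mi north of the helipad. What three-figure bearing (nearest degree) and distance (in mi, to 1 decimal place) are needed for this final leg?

140°, 36.6 mi

Leg 1 (359°, 8.8 mi): east 8.8 sin 359° = -0.15, north 8.8 cos 359° = 8.80
Leg 2 (034°, 35.3 mi): east 35.3 sin 34° = 19.74, north 35.3 cos 34° = 29.27
Current position: (19.59, 38.06). Target: (42.9, 9.9). Remaining: Δeast = 23.31, Δnorth = -28.16.
Bearing = atan2(23.31, -28.16) mod 360° = 140.38°; distance = √((23.31)² + (-28.16)²) = 36.561 mi.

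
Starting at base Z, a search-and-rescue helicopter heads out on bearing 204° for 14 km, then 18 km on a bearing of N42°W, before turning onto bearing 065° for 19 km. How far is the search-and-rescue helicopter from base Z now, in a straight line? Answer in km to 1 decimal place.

8.6 km

Leg 1 (204°, 14 km): east 14 sin 204° = -5.69, north 14 cos 204° = -12.79
Leg 2 (N42°W, 18 km): east 18 sin 318° = -12.04, north 18 cos 318° = 13.38
Leg 3 (065°, 19 km): east 19 sin 65° = 17.22, north 19 cos 65° = 8.03
Net: -0.52 east, 8.62 north. Distance = √((-0.52)² + (8.62)²) = 8.632 km.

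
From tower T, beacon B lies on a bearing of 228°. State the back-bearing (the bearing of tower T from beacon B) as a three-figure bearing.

Back-bearing = 228° − 180° = 048°.

048°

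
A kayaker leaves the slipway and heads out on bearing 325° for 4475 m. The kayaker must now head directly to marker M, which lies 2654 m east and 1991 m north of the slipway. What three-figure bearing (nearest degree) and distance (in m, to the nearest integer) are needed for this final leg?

Leg 1 (325°, 4475 m): east 4475 sin 325° = -2566.75, north 4475 cos 325° = 3665.71
Current position: (-2566.75, 3665.71). Target: (2654, 1991). Remaining: Δeast = 5220.75, Δnorth = -1674.71.
Bearing = atan2(5220.75, -1674.71) mod 360° = 107.79°; distance = √((5220.75)² + (-1674.71)²) = 5482.784 m.

108°, 5483 m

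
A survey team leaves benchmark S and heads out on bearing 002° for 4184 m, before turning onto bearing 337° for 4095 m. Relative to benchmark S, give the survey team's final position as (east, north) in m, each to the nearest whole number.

(-1454, 7951)

Leg 1 (002°, 4184 m): east 4184 sin 2° = 146.02, north 4184 cos 2° = 4181.45
Leg 2 (337°, 4095 m): east 4095 sin 337° = -1600.04, north 4095 cos 337° = 3769.47
Summing: -1454.02 m east, 7950.92 m north → (-1454, 7951).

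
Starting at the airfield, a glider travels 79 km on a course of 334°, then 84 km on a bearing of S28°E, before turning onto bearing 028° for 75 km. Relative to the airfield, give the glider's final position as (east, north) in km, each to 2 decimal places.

Leg 1 (334°, 79 km): east 79 sin 334° = -34.63, north 79 cos 334° = 71.00
Leg 2 (S28°E, 84 km): east 84 sin 152° = 39.44, north 84 cos 152° = -74.17
Leg 3 (028°, 75 km): east 75 sin 28° = 35.21, north 75 cos 28° = 66.22
Summing: 40.01 km east, 63.06 km north → (40.01, 63.06).

(40.01, 63.06)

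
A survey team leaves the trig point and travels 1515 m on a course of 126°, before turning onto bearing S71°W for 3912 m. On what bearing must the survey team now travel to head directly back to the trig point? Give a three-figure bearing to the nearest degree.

Leg 1 (126°, 1515 m): east 1515 sin 126° = 1225.66, north 1515 cos 126° = -890.49
Leg 2 (S71°W, 3912 m): east 3912 sin 251° = -3698.87, north 3912 cos 251° = -1273.62
Net displacement: -2473.21 east, -2164.12 north. Direction back to start is (2473.21, 2164.12): bearing = atan2(2473.21, 2164.12) mod 360° = 48.81° ≈ 049°.

049°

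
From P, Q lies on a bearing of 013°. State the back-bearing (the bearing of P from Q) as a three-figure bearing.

193°

Back-bearing = 013° + 180° = 193°.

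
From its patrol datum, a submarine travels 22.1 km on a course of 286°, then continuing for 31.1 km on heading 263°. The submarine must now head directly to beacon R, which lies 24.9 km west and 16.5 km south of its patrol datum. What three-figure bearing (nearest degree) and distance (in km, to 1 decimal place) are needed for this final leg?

Leg 1 (286°, 22.1 km): east 22.1 sin 286° = -21.24, north 22.1 cos 286° = 6.09
Leg 2 (263°, 31.1 km): east 31.1 sin 263° = -30.87, north 31.1 cos 263° = -3.79
Current position: (-52.11, 2.30). Target: (-24.9, -16.5). Remaining: Δeast = 27.21, Δnorth = -18.80.
Bearing = atan2(27.21, -18.80) mod 360° = 124.64°; distance = √((27.21)² + (-18.80)²) = 33.076 km.

125°, 33.1 km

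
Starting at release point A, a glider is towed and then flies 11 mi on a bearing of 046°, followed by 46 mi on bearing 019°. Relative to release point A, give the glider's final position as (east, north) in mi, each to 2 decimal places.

(22.89, 51.14)

Leg 1 (046°, 11 mi): east 11 sin 46° = 7.91, north 11 cos 46° = 7.64
Leg 2 (019°, 46 mi): east 46 sin 19° = 14.98, north 46 cos 19° = 43.49
Summing: 22.89 mi east, 51.14 mi north → (22.89, 51.14).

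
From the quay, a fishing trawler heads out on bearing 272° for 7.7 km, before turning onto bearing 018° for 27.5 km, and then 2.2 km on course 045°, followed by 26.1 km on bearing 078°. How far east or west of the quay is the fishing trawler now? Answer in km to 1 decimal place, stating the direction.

27.9 km east

Leg 1 (272°, 7.7 km): east 7.7 sin 272° = -7.70, north 7.7 cos 272° = 0.27
Leg 2 (018°, 27.5 km): east 27.5 sin 18° = 8.50, north 27.5 cos 18° = 26.15
Leg 3 (045°, 2.2 km): east 2.2 sin 45° = 1.56, north 2.2 cos 45° = 1.56
Leg 4 (078°, 26.1 km): east 26.1 sin 78° = 25.53, north 26.1 cos 78° = 5.43
Net east component: 27.89 km.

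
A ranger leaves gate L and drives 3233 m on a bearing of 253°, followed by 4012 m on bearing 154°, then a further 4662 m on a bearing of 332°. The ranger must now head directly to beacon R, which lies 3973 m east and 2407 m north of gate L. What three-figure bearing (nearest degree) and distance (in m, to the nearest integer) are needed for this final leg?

069°, 8015 m

Leg 1 (253°, 3233 m): east 3233 sin 253° = -3091.73, north 3233 cos 253° = -945.24
Leg 2 (154°, 4012 m): east 4012 sin 154° = 1758.75, north 4012 cos 154° = -3605.96
Leg 3 (332°, 4662 m): east 4662 sin 332° = -2188.68, north 4662 cos 332° = 4116.30
Current position: (-3521.66, -434.90). Target: (3973, 2407). Remaining: Δeast = 7494.66, Δnorth = 2841.90.
Bearing = atan2(7494.66, 2841.90) mod 360° = 69.23°; distance = √((7494.66)² + (2841.90)²) = 8015.384 m.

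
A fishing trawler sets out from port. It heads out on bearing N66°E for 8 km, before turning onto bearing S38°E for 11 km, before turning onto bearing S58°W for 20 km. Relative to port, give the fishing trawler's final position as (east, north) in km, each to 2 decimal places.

(-2.88, -16.01)

Leg 1 (N66°E, 8 km): east 8 sin 66° = 7.31, north 8 cos 66° = 3.25
Leg 2 (S38°E, 11 km): east 11 sin 142° = 6.77, north 11 cos 142° = -8.67
Leg 3 (S58°W, 20 km): east 20 sin 238° = -16.96, north 20 cos 238° = -10.60
Summing: -2.88 km east, -16.01 km north → (-2.88, -16.01).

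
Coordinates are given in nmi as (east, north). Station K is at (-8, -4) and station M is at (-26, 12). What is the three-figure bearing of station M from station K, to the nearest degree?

Δeast = -26 − -8 = -18.00; Δnorth = 12 − -4 = 16.00.
Bearing = atan2(Δeast, Δnorth) mod 360° = 311.63° ≈ 312°.

312°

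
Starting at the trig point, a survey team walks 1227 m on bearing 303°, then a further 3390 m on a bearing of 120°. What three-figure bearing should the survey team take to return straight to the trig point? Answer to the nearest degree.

298°

Leg 1 (303°, 1227 m): east 1227 sin 303° = -1029.05, north 1227 cos 303° = 668.27
Leg 2 (120°, 3390 m): east 3390 sin 120° = 2935.83, north 3390 cos 120° = -1695.00
Net displacement: 1906.78 east, -1026.73 north. Direction back to start is (-1906.78, 1026.73): bearing = atan2(-1906.78, 1026.73) mod 360° = 298.30° ≈ 298°.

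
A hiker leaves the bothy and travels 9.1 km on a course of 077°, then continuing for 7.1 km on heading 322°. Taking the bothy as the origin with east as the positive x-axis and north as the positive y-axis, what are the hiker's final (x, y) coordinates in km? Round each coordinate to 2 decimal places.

(4.50, 7.64)

Leg 1 (077°, 9.1 km): east 9.1 sin 77° = 8.87, north 9.1 cos 77° = 2.05
Leg 2 (322°, 7.1 km): east 7.1 sin 322° = -4.37, north 7.1 cos 322° = 5.59
Summing: 4.50 km east, 7.64 km north → (4.50, 7.64).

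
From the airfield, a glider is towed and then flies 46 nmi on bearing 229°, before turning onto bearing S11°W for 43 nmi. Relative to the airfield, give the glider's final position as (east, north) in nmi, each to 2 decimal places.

(-42.92, -72.39)

Leg 1 (229°, 46 nmi): east 46 sin 229° = -34.72, north 46 cos 229° = -30.18
Leg 2 (S11°W, 43 nmi): east 43 sin 191° = -8.20, north 43 cos 191° = -42.21
Summing: -42.92 nmi east, -72.39 nmi north → (-42.92, -72.39).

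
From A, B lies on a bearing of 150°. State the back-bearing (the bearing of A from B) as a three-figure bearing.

330°

Back-bearing = 150° + 180° = 330°.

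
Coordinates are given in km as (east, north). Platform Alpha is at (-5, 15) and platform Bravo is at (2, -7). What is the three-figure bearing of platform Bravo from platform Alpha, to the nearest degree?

162°

Δeast = 2 − -5 = 7.00; Δnorth = -7 − 15 = -22.00.
Bearing = atan2(Δeast, Δnorth) mod 360° = 162.35° ≈ 162°.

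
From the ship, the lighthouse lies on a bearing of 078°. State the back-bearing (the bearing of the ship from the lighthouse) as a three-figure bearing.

Back-bearing = 078° + 180° = 258°.

258°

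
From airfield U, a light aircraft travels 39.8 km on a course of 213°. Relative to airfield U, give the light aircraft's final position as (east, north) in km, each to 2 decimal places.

Leg 1 (213°, 39.8 km): east 39.8 sin 213° = -21.68, north 39.8 cos 213° = -33.38
Summing: -21.68 km east, -33.38 km north → (-21.68, -33.38).

(-21.68, -33.38)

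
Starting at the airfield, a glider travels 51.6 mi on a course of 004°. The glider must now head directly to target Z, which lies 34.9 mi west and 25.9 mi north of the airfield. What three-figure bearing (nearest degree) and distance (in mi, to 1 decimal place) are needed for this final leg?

Leg 1 (004°, 51.6 mi): east 51.6 sin 4° = 3.60, north 51.6 cos 4° = 51.47
Current position: (3.60, 51.47). Target: (-34.9, 25.9). Remaining: Δeast = -38.50, Δnorth = -25.57.
Bearing = atan2(-38.50, -25.57) mod 360° = 236.40°; distance = √((-38.50)² + (-25.57)²) = 46.220 mi.

236°, 46.2 mi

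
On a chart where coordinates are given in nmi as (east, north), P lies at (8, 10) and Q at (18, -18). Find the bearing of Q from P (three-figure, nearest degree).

160°

Δeast = 18 − 8 = 10.00; Δnorth = -18 − 10 = -28.00.
Bearing = atan2(Δeast, Δnorth) mod 360° = 160.35° ≈ 160°.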